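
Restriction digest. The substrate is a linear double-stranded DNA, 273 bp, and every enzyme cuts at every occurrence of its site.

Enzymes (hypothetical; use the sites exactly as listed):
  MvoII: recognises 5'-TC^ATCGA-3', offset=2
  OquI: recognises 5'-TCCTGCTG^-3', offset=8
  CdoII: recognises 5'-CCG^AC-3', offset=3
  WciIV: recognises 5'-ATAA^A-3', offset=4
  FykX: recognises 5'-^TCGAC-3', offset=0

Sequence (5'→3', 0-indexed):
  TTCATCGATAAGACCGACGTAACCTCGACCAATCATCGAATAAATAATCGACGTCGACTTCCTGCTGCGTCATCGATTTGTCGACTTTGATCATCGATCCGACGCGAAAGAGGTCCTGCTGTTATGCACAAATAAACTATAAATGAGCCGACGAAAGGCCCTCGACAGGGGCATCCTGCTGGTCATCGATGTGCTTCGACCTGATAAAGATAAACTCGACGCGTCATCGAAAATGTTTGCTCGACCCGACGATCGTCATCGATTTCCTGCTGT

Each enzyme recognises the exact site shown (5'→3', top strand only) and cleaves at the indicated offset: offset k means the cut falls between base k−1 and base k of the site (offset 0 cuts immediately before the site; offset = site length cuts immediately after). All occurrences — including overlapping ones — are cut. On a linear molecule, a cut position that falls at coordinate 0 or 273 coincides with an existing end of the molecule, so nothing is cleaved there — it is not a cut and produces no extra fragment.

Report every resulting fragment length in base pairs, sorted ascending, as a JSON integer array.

Scan for sites:
  MvoII (TCATCGA, off=2): starts [1, 32, 69, 90, 182, 223, 255] → cuts [3, 34, 71, 92, 184, 225, 257]
  OquI (TCCTGCTG, off=8): starts [59, 113, 173, 264] → cuts [67, 121, 181, 272]
  CdoII (CCGAC, off=3): starts [13, 98, 147, 245] → cuts [16, 101, 150, 248]
  WciIV (ATAAA, off=4): starts [39, 131, 138, 203, 209] → cuts [43, 135, 142, 207, 213]
  FykX (TCGAC, off=0): starts [24, 47, 53, 80, 161, 195, 215, 240] → cuts [24, 47, 53, 80, 161, 195, 215, 240]

Pooled cuts: [3, 16, 24, 34, 43, 47, 53, 67, 71, 80, 92, 101, 121, 135, 142, 150, 161, 181, 184, 195, 207, 213, 215, 225, 240, 248, 257, 272]

Fragments:
  [0,3): 3 bp
  [3,16): 13 bp
  [16,24): 8 bp
  [24,34): 10 bp
  [34,43): 9 bp
  [43,47): 4 bp
  [47,53): 6 bp
  [53,67): 14 bp
  [67,71): 4 bp
  [71,80): 9 bp
  [80,92): 12 bp
  [92,101): 9 bp
  [101,121): 20 bp
  [121,135): 14 bp
  [135,142): 7 bp
  [142,150): 8 bp
  [150,161): 11 bp
  [161,181): 20 bp
  [181,184): 3 bp
  [184,195): 11 bp
  [195,207): 12 bp
  [207,213): 6 bp
  [213,215): 2 bp
  [215,225): 10 bp
  [225,240): 15 bp
  [240,248): 8 bp
  [248,257): 9 bp
  [257,272): 15 bp
  [272,273): 1 bp

[1,2,3,3,4,4,6,6,7,8,8,8,9,9,9,9,10,10,11,11,12,12,13,14,14,15,15,20,20]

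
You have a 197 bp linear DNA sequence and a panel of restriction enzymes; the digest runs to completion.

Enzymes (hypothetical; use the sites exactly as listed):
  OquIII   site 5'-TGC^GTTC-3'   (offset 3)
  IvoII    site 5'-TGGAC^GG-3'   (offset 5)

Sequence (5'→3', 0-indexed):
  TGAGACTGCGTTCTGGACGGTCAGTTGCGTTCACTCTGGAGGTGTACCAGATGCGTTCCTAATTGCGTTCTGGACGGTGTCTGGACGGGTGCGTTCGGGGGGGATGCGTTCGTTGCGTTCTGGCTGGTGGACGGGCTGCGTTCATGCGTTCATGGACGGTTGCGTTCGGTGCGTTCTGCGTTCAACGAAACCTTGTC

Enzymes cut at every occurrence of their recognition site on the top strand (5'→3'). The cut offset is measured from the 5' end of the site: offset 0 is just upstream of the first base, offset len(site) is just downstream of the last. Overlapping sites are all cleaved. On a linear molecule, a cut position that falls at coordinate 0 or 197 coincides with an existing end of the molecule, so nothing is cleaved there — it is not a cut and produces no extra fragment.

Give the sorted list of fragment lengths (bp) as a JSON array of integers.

Site scan:
  OquIII (TGCGTTC, off=3): starts [6, 25, 51, 63, 89, 104, 113, 136, 144, 160, 169, 176] → cuts [9, 28, 54, 66, 92, 107, 116, 139, 147, 163, 172, 179]
  IvoII (TGGACGG, off=5): starts [13, 70, 81, 127, 152] → cuts [18, 75, 86, 132, 157]

All cut coordinates (distinct, sorted): [9, 18, 28, 54, 66, 75, 86, 92, 107, 116, 132, 139, 147, 157, 163, 172, 179]

Fragment lengths:
  [0,9): 9 bp
  [9,18): 9 bp
  [18,28): 10 bp
  [28,54): 26 bp
  [54,66): 12 bp
  [66,75): 9 bp
  [75,86): 11 bp
  [86,92): 6 bp
  [92,107): 15 bp
  [107,116): 9 bp
  [116,132): 16 bp
  [132,139): 7 bp
  [139,147): 8 bp
  [147,157): 10 bp
  [157,163): 6 bp
  [163,172): 9 bp
  [172,179): 7 bp
  [179,197): 18 bp

[6,6,7,7,8,9,9,9,9,9,10,10,11,12,15,16,18,26]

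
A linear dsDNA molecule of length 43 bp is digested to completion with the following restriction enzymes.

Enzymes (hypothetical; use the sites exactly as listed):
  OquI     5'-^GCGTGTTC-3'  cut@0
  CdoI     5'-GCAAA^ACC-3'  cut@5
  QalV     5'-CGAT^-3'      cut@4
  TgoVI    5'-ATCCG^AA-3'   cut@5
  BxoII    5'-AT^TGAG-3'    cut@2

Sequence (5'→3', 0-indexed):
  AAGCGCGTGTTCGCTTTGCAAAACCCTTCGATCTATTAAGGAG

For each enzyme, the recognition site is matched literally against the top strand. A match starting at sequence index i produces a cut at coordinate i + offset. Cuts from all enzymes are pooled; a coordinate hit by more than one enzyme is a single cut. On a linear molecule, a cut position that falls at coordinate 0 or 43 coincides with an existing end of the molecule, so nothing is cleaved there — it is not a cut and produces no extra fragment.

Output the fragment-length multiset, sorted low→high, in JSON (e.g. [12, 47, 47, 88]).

Site scan:
  OquI (GCGTGTTC, off=0): starts [4] → cuts [4]
  CdoI (GCAAAACC, off=5): starts [17] → cuts [22]
  QalV (CGAT, off=4): starts [28] → cuts [32]
  TgoVI (ATCCGAA, off=5): no sites
  BxoII (ATTGAG, off=2): no sites

Pooled cuts: [4, 22, 32]

Fragments:
  [0,4): 4 bp
  [4,22): 18 bp
  [22,32): 10 bp
  [32,43): 11 bp

[4,10,11,18]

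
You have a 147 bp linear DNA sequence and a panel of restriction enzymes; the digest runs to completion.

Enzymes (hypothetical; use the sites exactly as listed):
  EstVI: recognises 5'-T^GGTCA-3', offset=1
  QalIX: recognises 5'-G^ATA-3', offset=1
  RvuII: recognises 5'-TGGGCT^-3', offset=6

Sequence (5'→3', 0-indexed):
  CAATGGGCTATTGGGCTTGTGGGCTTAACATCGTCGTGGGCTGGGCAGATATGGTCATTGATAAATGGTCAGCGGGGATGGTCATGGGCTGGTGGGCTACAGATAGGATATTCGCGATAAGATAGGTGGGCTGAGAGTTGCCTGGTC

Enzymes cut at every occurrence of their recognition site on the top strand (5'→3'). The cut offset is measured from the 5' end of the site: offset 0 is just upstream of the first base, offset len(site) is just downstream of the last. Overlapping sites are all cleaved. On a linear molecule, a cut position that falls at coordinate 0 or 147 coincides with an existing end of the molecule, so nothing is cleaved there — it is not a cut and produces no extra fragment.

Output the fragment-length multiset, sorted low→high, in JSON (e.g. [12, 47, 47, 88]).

[4,4,5,5,6,6,8,8,8,8,9,9,11,11,13,15,17]

Per-enzyme occurrences:
  EstVI TGGTCA/1: at [51, 65, 78] ⇒ [52, 66, 79]
  QalIX GATA/1: at [47, 59, 101, 106, 115, 120] ⇒ [48, 60, 102, 107, 116, 121]
  RvuII TGGGCT/6: at [3, 11, 19, 36, 84, 92, 126] ⇒ [9, 17, 25, 42, 90, 98, 132]

All cut coordinates (distinct, sorted): [9, 17, 25, 42, 48, 52, 60, 66, 79, 90, 98, 102, 107, 116, 121, 132]

Fragments:
  [0,9): 9 bp
  [9,17): 8 bp
  [17,25): 8 bp
  [25,42): 17 bp
  [42,48): 6 bp
  [48,52): 4 bp
  [52,60): 8 bp
  [60,66): 6 bp
  [66,79): 13 bp
  [79,90): 11 bp
  [90,98): 8 bp
  [98,102): 4 bp
  [102,107): 5 bp
  [107,116): 9 bp
  [116,121): 5 bp
  [121,132): 11 bp
  [132,147): 15 bp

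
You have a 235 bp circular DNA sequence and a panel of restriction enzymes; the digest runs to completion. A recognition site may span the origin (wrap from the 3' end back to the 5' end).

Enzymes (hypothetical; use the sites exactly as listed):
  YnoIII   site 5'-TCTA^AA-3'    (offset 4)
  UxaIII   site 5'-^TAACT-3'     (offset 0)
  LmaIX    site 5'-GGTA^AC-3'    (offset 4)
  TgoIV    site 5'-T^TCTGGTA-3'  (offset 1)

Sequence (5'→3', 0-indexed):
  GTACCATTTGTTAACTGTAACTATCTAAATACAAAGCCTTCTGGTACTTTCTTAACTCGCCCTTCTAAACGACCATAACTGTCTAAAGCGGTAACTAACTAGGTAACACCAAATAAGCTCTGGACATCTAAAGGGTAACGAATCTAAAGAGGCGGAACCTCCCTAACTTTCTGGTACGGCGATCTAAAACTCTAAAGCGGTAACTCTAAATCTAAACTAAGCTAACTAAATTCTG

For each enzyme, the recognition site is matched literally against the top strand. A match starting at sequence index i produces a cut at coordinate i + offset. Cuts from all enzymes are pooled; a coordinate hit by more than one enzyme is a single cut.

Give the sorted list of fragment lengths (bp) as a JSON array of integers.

Site scan:
  YnoIII TCTAAA/4: at [23, 63, 81, 126, 142, 182, 190, 204, 210] ⇒ [27, 67, 85, 130, 146, 186, 194, 208, 214]
  UxaIII TAACT/0: at [11, 17, 52, 75, 91, 95, 163, 200, 222] ⇒ [11, 17, 52, 75, 91, 95, 163, 200, 222]
  LmaIX GGTAAC/4: at [89, 101, 133, 198] ⇒ [93, 105, 137, 202]
  TgoIV TTCTGGTA/1: at [38, 168, 230] ⇒ [39, 169, 231]

All cut coordinates (distinct, sorted): [11, 17, 27, 39, 52, 67, 75, 85, 91, 93, 95, 105, 130, 137, 146, 163, 169, 186, 194, 200, 202, 208, 214, 222, 231]

Fragment lengths:
  11→17: 6 bp
  17→27: 10 bp
  27→39: 12 bp
  39→52: 13 bp
  52→67: 15 bp
  67→75: 8 bp
  75→85: 10 bp
  85→91: 6 bp
  91→93: 2 bp
  93→95: 2 bp
  95→105: 10 bp
  105→130: 25 bp
  130→137: 7 bp
  137→146: 9 bp
  146→163: 17 bp
  163→169: 6 bp
  169→186: 17 bp
  186→194: 8 bp
  194→200: 6 bp
  200→202: 2 bp
  202→208: 6 bp
  208→214: 6 bp
  214→222: 8 bp
  222→231: 9 bp
  231→11 (wrap): 235-231+11 = 15 bp

[2,2,2,6,6,6,6,6,6,7,8,8,8,9,9,10,10,10,12,13,15,15,17,17,25]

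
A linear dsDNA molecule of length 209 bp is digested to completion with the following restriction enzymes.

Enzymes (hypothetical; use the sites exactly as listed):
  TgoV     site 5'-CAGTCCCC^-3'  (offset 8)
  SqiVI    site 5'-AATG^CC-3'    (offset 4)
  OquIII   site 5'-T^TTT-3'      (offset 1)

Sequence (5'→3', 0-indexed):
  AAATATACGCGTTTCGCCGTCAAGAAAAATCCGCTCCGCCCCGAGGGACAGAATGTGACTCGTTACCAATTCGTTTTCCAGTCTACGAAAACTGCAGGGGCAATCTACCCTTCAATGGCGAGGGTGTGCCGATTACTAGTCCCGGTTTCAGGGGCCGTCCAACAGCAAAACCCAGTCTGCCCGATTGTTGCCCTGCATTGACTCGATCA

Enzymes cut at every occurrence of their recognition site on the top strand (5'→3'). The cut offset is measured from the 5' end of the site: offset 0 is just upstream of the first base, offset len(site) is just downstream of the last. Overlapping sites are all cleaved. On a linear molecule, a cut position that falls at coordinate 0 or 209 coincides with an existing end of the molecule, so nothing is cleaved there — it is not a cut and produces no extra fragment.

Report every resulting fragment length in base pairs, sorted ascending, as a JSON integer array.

Scan for sites:
  TgoV (CAGTCCCC, off=8): no sites
  SqiVI (AATGCC, off=4): no sites
  OquIII TTTT/1: at [73] ⇒ [74]

All cut coordinates (distinct, sorted): [74]

Fragments:
  [0,74): 74 bp
  [74,209): 135 bp

[74,135]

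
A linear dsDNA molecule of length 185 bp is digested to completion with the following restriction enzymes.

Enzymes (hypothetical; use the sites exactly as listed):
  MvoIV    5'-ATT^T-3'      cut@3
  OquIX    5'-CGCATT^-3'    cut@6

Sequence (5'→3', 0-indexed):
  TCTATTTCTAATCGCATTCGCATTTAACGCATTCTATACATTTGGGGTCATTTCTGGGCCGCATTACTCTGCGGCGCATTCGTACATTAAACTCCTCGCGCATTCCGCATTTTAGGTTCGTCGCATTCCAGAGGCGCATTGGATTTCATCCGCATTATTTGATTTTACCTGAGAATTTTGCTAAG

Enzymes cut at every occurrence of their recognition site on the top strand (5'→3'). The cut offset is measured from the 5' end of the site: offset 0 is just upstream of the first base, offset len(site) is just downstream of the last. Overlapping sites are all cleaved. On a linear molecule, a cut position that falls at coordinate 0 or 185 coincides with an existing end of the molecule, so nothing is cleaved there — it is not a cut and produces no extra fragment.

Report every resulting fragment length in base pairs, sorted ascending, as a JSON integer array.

Scan for sites:
  MvoIV (ATTT, off=3): starts [3, 21, 39, 49, 108, 142, 156, 161, 174] → cuts [6, 24, 42, 52, 111, 145, 159, 164, 177]
  OquIX (CGCATT, off=6): starts [12, 18, 27, 59, 74, 98, 105, 121, 134, 150] → cuts [18, 24, 33, 65, 80, 104, 111, 127, 140, 156]

Pooled cuts: [6, 18, 24, 33, 42, 52, 65, 80, 104, 111, 127, 140, 145, 156, 159, 164, 177]

Fragments:
  [0,6): 6 bp
  [6,18): 12 bp
  [18,24): 6 bp
  [24,33): 9 bp
  [33,42): 9 bp
  [42,52): 10 bp
  [52,65): 13 bp
  [65,80): 15 bp
  [80,104): 24 bp
  [104,111): 7 bp
  [111,127): 16 bp
  [127,140): 13 bp
  [140,145): 5 bp
  [145,156): 11 bp
  [156,159): 3 bp
  [159,164): 5 bp
  [164,177): 13 bp
  [177,185): 8 bp

[3,5,5,6,6,7,8,9,9,10,11,12,13,13,13,15,16,24]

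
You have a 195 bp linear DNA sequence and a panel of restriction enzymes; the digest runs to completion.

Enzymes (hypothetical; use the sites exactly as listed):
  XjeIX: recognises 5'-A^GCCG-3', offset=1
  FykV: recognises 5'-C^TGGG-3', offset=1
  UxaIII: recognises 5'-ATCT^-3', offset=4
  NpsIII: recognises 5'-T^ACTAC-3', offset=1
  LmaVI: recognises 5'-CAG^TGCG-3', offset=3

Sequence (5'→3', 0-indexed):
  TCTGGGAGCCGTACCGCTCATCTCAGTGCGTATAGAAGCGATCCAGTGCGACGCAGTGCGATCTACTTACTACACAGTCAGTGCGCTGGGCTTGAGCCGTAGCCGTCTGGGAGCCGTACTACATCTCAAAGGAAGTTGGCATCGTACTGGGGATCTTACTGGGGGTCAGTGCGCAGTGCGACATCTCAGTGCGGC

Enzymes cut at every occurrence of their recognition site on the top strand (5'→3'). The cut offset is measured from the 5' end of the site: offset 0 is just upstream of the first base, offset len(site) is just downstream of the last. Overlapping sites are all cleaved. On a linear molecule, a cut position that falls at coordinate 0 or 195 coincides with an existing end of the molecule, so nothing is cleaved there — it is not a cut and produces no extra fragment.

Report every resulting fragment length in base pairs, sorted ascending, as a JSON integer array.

[2,3,3,3,4,5,5,5,5,6,6,6,7,8,9,9,9,10,10,10,13,16,20,21]

Scan for sites:
  XjeIX AGCCG/1: at [6, 94, 100, 111] ⇒ [7, 95, 101, 112]
  FykV CTGGG/1: at [1, 85, 106, 146, 158] ⇒ [2, 86, 107, 147, 159]
  UxaIII ATCT/4: at [19, 60, 122, 152, 182] ⇒ [23, 64, 126, 156, 186]
  NpsIII TACTAC/1: at [67, 116] ⇒ [68, 117]
  LmaVI CAGTGCG/3: at [23, 43, 53, 78, 166, 173, 186] ⇒ [26, 46, 56, 81, 169, 176, 189]

All cut coordinates (distinct, sorted): [2, 7, 23, 26, 46, 56, 64, 68, 81, 86, 95, 101, 107, 112, 117, 126, 147, 156, 159, 169, 176, 186, 189]

Fragment lengths:
  [0,2): 2 bp
  [2,7): 5 bp
  [7,23): 16 bp
  [23,26): 3 bp
  [26,46): 20 bp
  [46,56): 10 bp
  [56,64): 8 bp
  [64,68): 4 bp
  [68,81): 13 bp
  [81,86): 5 bp
  [86,95): 9 bp
  [95,101): 6 bp
  [101,107): 6 bp
  [107,112): 5 bp
  [112,117): 5 bp
  [117,126): 9 bp
  [126,147): 21 bp
  [147,156): 9 bp
  [156,159): 3 bp
  [159,169): 10 bp
  [169,176): 7 bp
  [176,186): 10 bp
  [186,189): 3 bp
  [189,195): 6 bp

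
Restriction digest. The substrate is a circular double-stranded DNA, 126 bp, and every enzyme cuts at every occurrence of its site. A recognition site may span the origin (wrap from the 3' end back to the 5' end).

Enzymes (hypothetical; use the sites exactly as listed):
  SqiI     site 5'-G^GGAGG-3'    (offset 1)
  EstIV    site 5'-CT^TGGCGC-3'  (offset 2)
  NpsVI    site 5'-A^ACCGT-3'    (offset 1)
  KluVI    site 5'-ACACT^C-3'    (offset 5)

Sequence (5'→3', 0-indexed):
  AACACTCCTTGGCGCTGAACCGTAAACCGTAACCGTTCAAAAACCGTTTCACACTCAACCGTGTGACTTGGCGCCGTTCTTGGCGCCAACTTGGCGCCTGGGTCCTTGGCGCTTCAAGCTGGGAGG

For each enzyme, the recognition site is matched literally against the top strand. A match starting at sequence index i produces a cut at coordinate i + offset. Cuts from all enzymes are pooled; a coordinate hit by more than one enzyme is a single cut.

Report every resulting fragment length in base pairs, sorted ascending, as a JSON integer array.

[2,3,6,7,9,11,11,11,11,12,13,15,15]

Site scan:
  SqiI GGGAGG/1: at [120] ⇒ [121]
  EstIV CTTGGCGC/2: at [7, 66, 78, 89, 104] ⇒ [9, 68, 80, 91, 106]
  NpsVI AACCGT/1: at [17, 24, 30, 41, 56] ⇒ [18, 25, 31, 42, 57]
  KluVI ACACTC/5: at [1, 50] ⇒ [6, 55]

Pooled cuts: [6, 9, 18, 25, 31, 42, 55, 57, 68, 80, 91, 106, 121]

Fragments:
  6→9: 3 bp
  9→18: 9 bp
  18→25: 7 bp
  25→31: 6 bp
  31→42: 11 bp
  42→55: 13 bp
  55→57: 2 bp
  57→68: 11 bp
  68→80: 12 bp
  80→91: 11 bp
  91→106: 15 bp
  106→121: 15 bp
  121→6 (wrap): 126-121+6 = 11 bp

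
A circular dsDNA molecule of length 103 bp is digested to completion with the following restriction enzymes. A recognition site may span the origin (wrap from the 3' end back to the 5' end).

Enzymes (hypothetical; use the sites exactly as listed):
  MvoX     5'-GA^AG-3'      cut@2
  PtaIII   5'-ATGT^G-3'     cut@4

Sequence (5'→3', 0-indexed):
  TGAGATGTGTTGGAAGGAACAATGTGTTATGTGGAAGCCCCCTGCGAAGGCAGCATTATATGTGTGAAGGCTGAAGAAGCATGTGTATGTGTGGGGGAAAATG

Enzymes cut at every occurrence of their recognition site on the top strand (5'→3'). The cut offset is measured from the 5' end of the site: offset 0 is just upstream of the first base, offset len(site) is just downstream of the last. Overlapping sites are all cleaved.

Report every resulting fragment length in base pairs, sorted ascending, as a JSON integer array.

Site scan:
  MvoX (GAAG, off=2): starts [12, 33, 45, 65, 72, 75] → cuts [14, 35, 47, 67, 74, 77]
  PtaIII (ATGTG, off=4): starts [4, 21, 28, 59, 80, 86, 100] → cuts [1, 8, 25, 32, 63, 84, 90]

All cut coordinates (distinct, sorted): [1, 8, 14, 25, 32, 35, 47, 63, 67, 74, 77, 84, 90]

Fragments:
  1→8: 7 bp
  8→14: 6 bp
  14→25: 11 bp
  25→32: 7 bp
  32→35: 3 bp
  35→47: 12 bp
  47→63: 16 bp
  63→67: 4 bp
  67→74: 7 bp
  74→77: 3 bp
  77→84: 7 bp
  84→90: 6 bp
  90→1 (wrap): 103-90+1 = 14 bp

[3,3,4,6,6,7,7,7,7,11,12,14,16]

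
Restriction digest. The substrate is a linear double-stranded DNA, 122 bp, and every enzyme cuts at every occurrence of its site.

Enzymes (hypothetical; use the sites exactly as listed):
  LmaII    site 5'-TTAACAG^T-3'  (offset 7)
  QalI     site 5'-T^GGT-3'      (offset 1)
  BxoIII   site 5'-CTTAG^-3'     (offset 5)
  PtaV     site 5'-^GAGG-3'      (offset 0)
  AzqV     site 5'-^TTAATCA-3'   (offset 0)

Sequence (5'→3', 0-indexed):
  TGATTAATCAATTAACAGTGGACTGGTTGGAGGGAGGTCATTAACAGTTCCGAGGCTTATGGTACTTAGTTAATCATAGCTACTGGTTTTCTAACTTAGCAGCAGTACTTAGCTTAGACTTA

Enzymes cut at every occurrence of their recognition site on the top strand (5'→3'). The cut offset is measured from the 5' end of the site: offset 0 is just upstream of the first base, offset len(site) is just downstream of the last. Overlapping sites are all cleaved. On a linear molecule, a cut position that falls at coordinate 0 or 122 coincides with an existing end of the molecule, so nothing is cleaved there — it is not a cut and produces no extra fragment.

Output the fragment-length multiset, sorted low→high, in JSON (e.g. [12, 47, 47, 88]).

Scan for sites:
  LmaII TTAACAGT/7: at [11, 40] ⇒ [18, 47]
  QalI TGGT/1: at [23, 59, 83] ⇒ [24, 60, 84]
  BxoIII CTTAG/5: at [64, 94, 107, 112] ⇒ [69, 99, 112, 117]
  PtaV GAGG/0: at [29, 33, 51] ⇒ [29, 33, 51]
  AzqV TTAATCA/0: at [3, 69] ⇒ [3, 69]

Pooled cuts: [3, 18, 24, 29, 33, 47, 51, 60, 69, 84, 99, 112, 117]

Fragments:
  [0,3): 3 bp
  [3,18): 15 bp
  [18,24): 6 bp
  [24,29): 5 bp
  [29,33): 4 bp
  [33,47): 14 bp
  [47,51): 4 bp
  [51,60): 9 bp
  [60,69): 9 bp
  [69,84): 15 bp
  [84,99): 15 bp
  [99,112): 13 bp
  [112,117): 5 bp
  [117,122): 5 bp

[3,4,4,5,5,5,6,9,9,13,14,15,15,15]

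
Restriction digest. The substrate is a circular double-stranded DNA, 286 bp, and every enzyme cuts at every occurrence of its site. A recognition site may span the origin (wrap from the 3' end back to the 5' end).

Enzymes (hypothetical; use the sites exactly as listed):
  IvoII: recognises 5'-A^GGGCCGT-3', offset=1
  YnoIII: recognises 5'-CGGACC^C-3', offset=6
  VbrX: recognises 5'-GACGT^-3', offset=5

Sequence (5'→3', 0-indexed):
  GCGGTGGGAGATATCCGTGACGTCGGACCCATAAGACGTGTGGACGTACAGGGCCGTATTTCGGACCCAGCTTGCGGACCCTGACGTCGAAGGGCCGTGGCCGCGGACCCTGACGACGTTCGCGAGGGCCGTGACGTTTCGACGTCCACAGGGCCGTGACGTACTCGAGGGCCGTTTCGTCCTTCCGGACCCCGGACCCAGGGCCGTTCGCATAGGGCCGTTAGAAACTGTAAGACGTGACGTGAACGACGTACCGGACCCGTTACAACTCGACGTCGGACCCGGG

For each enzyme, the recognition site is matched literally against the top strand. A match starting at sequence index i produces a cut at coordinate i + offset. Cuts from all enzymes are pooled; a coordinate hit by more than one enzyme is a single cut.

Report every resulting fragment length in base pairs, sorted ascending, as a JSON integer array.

Per-enzyme occurrences:
  IvoII AGGGCCGT/1: at [49, 90, 124, 149, 167, 199, 213] ⇒ [50, 91, 125, 150, 168, 200, 214]
  YnoIII CGGACCC/6: at [23, 61, 74, 103, 185, 192, 254, 276] ⇒ [29, 67, 80, 109, 191, 198, 260, 282]
  VbrX GACGT/5: at [18, 34, 42, 82, 114, 132, 140, 157, 233, 238, 247, 271] ⇒ [23, 39, 47, 87, 119, 137, 145, 162, 238, 243, 252, 276]

All cut coordinates (distinct, sorted): [23, 29, 39, 47, 50, 67, 80, 87, 91, 109, 119, 125, 137, 145, 150, 162, 168, 191, 198, 200, 214, 238, 243, 252, 260, 276, 282]

Fragments:
  23→29: 6 bp
  29→39: 10 bp
  39→47: 8 bp
  47→50: 3 bp
  50→67: 17 bp
  67→80: 13 bp
  80→87: 7 bp
  87→91: 4 bp
  91→109: 18 bp
  109→119: 10 bp
  119→125: 6 bp
  125→137: 12 bp
  137→145: 8 bp
  145→150: 5 bp
  150→162: 12 bp
  162→168: 6 bp
  168→191: 23 bp
  191→198: 7 bp
  198→200: 2 bp
  200→214: 14 bp
  214→238: 24 bp
  238→243: 5 bp
  243→252: 9 bp
  252→260: 8 bp
  260→276: 16 bp
  276→282: 6 bp
  282→23 (wrap): 286-282+23 = 27 bp

[2,3,4,5,5,6,6,6,6,7,7,8,8,8,9,10,10,12,12,13,14,16,17,18,23,24,27]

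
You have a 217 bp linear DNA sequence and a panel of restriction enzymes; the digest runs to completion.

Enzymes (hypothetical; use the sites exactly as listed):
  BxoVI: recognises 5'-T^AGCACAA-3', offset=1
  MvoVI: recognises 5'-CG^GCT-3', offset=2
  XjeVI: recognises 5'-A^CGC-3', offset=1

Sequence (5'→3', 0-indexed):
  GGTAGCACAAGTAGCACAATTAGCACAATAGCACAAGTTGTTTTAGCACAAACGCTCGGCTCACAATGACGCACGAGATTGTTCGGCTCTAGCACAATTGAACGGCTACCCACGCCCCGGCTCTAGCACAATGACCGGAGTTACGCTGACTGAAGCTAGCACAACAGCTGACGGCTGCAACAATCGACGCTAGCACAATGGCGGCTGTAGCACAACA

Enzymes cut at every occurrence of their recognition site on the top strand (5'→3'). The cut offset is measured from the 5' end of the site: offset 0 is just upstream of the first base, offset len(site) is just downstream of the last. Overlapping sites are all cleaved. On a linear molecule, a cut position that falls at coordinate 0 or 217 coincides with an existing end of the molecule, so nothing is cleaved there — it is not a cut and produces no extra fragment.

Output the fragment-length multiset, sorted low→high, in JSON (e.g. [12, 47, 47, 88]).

Scan for sites:
  BxoVI (TAGCACAA, off=1): starts [2, 11, 20, 28, 43, 89, 123, 156, 190, 207] → cuts [3, 12, 21, 29, 44, 90, 124, 157, 191, 208]
  MvoVI (CGGCT, off=2): starts [56, 83, 102, 117, 171, 201] → cuts [58, 85, 104, 119, 173, 203]
  XjeVI (ACGC, off=1): starts [51, 68, 111, 142, 186] → cuts [52, 69, 112, 143, 187]

All cut coordinates (distinct, sorted): [3, 12, 21, 29, 44, 52, 58, 69, 85, 90, 104, 112, 119, 124, 143, 157, 173, 187, 191, 203, 208]

Fragment lengths:
  [0,3): 3 bp
  [3,12): 9 bp
  [12,21): 9 bp
  [21,29): 8 bp
  [29,44): 15 bp
  [44,52): 8 bp
  [52,58): 6 bp
  [58,69): 11 bp
  [69,85): 16 bp
  [85,90): 5 bp
  [90,104): 14 bp
  [104,112): 8 bp
  [112,119): 7 bp
  [119,124): 5 bp
  [124,143): 19 bp
  [143,157): 14 bp
  [157,173): 16 bp
  [173,187): 14 bp
  [187,191): 4 bp
  [191,203): 12 bp
  [203,208): 5 bp
  [208,217): 9 bp

[3,4,5,5,5,6,7,8,8,8,9,9,9,11,12,14,14,14,15,16,16,19]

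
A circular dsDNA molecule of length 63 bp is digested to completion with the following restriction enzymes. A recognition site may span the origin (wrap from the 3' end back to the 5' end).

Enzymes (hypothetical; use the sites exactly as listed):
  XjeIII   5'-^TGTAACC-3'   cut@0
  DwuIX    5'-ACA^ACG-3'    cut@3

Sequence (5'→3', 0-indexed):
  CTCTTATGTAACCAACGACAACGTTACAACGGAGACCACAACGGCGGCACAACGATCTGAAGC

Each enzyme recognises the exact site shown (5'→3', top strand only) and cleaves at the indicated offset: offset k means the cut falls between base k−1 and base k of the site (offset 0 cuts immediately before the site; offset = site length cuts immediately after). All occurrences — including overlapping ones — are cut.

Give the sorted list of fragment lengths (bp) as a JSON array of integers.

[8,11,12,14,18]

Scan for sites:
  XjeIII TGTAACC/0: at [6] ⇒ [6]
  DwuIX ACAACG/3: at [17, 25, 37, 48] ⇒ [20, 28, 40, 51]

Pooled cuts: [6, 20, 28, 40, 51]

Fragments:
  6→20: 14 bp
  20→28: 8 bp
  28→40: 12 bp
  40→51: 11 bp
  51→6 (wrap): 63-51+6 = 18 bp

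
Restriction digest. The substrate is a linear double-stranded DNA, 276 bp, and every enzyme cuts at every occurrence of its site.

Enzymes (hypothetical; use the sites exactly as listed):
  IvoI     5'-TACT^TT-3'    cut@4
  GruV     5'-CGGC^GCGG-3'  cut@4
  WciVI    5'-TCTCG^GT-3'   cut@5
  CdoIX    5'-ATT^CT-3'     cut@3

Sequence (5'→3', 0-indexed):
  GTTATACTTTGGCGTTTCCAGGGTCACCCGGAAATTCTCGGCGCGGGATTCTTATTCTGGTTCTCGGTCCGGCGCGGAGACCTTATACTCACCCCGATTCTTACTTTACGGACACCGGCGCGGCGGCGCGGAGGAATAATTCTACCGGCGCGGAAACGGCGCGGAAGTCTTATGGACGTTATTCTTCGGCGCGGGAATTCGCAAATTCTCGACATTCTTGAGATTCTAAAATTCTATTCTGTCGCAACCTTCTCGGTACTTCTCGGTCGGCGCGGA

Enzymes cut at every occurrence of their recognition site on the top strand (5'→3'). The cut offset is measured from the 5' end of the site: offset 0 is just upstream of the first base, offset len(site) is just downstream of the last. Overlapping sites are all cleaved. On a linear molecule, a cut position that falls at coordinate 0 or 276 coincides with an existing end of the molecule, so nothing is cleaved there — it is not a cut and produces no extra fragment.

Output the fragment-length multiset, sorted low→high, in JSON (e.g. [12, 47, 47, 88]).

Scan for sites:
  IvoI (TACTTT, off=4): starts [4, 101] → cuts [8, 105]
  GruV (CGGCGCGG, off=4): starts [38, 69, 115, 123, 145, 156, 186, 267] → cuts [42, 73, 119, 127, 149, 160, 190, 271]
  WciVI (TCTCGGT, off=5): starts [61, 250, 260] → cuts [66, 255, 265]
  CdoIX (ATTCT, off=3): starts [33, 47, 53, 96, 138, 180, 204, 213, 222, 230, 235] → cuts [36, 50, 56, 99, 141, 183, 207, 216, 225, 233, 238]

Pooled cuts: [8, 36, 42, 50, 56, 66, 73, 99, 105, 119, 127, 141, 149, 160, 183, 190, 207, 216, 225, 233, 238, 255, 265, 271]

Fragment lengths:
  [0,8): 8 bp
  [8,36): 28 bp
  [36,42): 6 bp
  [42,50): 8 bp
  [50,56): 6 bp
  [56,66): 10 bp
  [66,73): 7 bp
  [73,99): 26 bp
  [99,105): 6 bp
  [105,119): 14 bp
  [119,127): 8 bp
  [127,141): 14 bp
  [141,149): 8 bp
  [149,160): 11 bp
  [160,183): 23 bp
  [183,190): 7 bp
  [190,207): 17 bp
  [207,216): 9 bp
  [216,225): 9 bp
  [225,233): 8 bp
  [233,238): 5 bp
  [238,255): 17 bp
  [255,265): 10 bp
  [265,271): 6 bp
  [271,276): 5 bp

[5,5,6,6,6,6,7,7,8,8,8,8,8,9,9,10,10,11,14,14,17,17,23,26,28]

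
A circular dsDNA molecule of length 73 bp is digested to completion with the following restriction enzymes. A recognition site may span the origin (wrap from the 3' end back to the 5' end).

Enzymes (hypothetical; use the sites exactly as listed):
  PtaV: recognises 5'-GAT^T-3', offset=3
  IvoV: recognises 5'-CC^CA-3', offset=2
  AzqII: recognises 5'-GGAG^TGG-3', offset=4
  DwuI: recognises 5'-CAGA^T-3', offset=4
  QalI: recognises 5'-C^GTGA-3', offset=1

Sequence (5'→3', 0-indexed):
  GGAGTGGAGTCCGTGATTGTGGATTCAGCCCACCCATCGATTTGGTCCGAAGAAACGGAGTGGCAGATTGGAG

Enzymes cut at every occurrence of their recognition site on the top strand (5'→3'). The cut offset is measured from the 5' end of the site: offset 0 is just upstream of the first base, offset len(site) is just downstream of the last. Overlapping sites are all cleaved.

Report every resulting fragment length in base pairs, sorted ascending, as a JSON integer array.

[1,4,5,6,7,7,7,8,9,19]

Per-enzyme occurrences:
  PtaV GATT/3: at [14, 21, 38, 65] ⇒ [17, 24, 41, 68]
  IvoV CCCA/2: at [28, 32] ⇒ [30, 34]
  AzqII GGAGTGG/4: at [0, 56] ⇒ [4, 60]
  DwuI CAGAT/4: at [63] ⇒ [67]
  QalI CGTGA/1: at [11] ⇒ [12]

All cut coordinates (distinct, sorted): [4, 12, 17, 24, 30, 34, 41, 60, 67, 68]

Fragments:
  4→12: 8 bp
  12→17: 5 bp
  17→24: 7 bp
  24→30: 6 bp
  30→34: 4 bp
  34→41: 7 bp
  41→60: 19 bp
  60→67: 7 bp
  67→68: 1 bp
  68→4 (wrap): 73-68+4 = 9 bp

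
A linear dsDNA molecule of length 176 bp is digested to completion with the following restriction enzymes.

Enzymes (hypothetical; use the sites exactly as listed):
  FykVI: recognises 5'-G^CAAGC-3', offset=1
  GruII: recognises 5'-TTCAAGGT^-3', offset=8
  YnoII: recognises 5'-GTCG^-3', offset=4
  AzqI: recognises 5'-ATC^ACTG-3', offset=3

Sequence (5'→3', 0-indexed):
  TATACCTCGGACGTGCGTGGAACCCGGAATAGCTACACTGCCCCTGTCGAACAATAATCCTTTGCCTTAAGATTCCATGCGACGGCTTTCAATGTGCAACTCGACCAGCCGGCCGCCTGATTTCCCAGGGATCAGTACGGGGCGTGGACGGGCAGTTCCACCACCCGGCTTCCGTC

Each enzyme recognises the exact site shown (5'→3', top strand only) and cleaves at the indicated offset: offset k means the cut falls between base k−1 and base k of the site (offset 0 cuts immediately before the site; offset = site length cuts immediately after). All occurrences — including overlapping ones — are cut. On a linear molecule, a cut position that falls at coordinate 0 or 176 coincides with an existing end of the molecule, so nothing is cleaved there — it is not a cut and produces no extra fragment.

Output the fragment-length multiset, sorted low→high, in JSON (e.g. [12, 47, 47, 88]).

Scan for sites:
  FykVI (GCAAGC, off=1): no sites
  GruII (TTCAAGGT, off=8): no sites
  YnoII (GTCG, off=4): starts [45] → cuts [49]
  AzqI (ATCACTG, off=3): no sites

Pooled cuts: [49]

Fragment lengths:
  [0,49): 49 bp
  [49,176): 127 bp

[49,127]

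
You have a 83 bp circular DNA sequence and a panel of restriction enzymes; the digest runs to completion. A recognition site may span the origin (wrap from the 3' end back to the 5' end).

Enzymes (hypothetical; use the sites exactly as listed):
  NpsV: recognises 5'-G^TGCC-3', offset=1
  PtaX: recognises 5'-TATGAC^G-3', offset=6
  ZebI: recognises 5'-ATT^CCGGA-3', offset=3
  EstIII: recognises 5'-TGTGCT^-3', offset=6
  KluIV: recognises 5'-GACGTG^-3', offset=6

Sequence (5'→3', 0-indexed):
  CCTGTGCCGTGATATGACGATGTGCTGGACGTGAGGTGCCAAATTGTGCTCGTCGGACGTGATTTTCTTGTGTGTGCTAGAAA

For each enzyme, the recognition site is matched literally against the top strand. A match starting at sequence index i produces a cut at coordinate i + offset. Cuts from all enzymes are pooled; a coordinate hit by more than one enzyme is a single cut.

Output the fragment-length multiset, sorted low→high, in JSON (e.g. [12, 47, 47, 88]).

Scan for sites:
  NpsV (GTGCC, off=1): starts [3, 35] → cuts [4, 36]
  PtaX (TATGACG, off=6): starts [12] → cuts [18]
  ZebI (ATTCCGGA, off=3): no sites
  EstIII (TGTGCT, off=6): starts [20, 44, 72] → cuts [26, 50, 78]
  KluIV (GACGTG, off=6): starts [27, 55] → cuts [33, 61]

All cut coordinates (distinct, sorted): [4, 18, 26, 33, 36, 50, 61, 78]

Fragment lengths:
  4→18: 14 bp
  18→26: 8 bp
  26→33: 7 bp
  33→36: 3 bp
  36→50: 14 bp
  50→61: 11 bp
  61→78: 17 bp
  78→4 (wrap): 83-78+4 = 9 bp

[3,7,8,9,11,14,14,17]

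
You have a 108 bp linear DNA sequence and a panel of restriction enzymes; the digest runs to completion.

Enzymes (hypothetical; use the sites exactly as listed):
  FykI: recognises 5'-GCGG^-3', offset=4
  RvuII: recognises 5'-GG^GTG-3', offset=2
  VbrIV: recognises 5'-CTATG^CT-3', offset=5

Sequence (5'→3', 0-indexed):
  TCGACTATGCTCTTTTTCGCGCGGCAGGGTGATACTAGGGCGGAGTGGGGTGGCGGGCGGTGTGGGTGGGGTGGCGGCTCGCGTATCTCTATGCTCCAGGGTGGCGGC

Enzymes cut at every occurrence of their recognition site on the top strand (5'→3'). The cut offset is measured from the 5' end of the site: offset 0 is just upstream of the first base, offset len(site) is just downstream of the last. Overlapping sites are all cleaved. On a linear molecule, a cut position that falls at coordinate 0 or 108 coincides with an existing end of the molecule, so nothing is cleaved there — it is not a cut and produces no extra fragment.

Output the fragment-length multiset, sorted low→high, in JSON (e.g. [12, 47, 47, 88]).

Site scan:
  FykI GCGG/4: at [20, 39, 52, 56, 73, 103] ⇒ [24, 43, 56, 60, 77, 107]
  RvuII GGGTG/2: at [26, 47, 63, 68, 98] ⇒ [28, 49, 65, 70, 100]
  VbrIV CTATGCT/5: at [4, 88] ⇒ [9, 93]

Pooled cuts: [9, 24, 28, 43, 49, 56, 60, 65, 70, 77, 93, 100, 107]

Fragment lengths:
  [0,9): 9 bp
  [9,24): 15 bp
  [24,28): 4 bp
  [28,43): 15 bp
  [43,49): 6 bp
  [49,56): 7 bp
  [56,60): 4 bp
  [60,65): 5 bp
  [65,70): 5 bp
  [70,77): 7 bp
  [77,93): 16 bp
  [93,100): 7 bp
  [100,107): 7 bp
  [107,108): 1 bp

[1,4,4,5,5,6,7,7,7,7,9,15,15,16]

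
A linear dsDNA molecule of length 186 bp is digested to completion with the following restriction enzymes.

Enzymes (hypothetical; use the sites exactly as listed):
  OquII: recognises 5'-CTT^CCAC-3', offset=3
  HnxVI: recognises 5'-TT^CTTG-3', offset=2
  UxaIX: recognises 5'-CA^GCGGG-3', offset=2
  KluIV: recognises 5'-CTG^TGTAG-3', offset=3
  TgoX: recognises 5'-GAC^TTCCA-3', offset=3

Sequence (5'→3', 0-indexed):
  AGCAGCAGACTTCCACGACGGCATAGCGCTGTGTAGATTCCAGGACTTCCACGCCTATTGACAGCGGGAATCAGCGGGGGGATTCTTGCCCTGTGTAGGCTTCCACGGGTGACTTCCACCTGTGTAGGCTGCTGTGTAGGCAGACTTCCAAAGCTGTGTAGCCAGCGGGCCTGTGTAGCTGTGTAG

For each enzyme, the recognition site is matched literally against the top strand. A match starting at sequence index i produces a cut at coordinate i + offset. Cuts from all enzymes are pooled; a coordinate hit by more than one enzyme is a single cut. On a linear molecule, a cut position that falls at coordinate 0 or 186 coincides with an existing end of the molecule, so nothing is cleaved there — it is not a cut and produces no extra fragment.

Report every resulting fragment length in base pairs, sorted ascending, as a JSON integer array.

Site scan:
  OquII CTTCCAC/3: at [9, 45, 99, 112] ⇒ [12, 48, 102, 115]
  HnxVI TTCTTG/2: at [82] ⇒ [84]
  UxaIX CAGCGGG/2: at [61, 71, 162] ⇒ [63, 73, 164]
  KluIV CTGTGTAG/3: at [28, 90, 119, 131, 153, 170, 178] ⇒ [31, 93, 122, 134, 156, 173, 181]
  TgoX GACTTCCA/3: at [7, 43, 110, 142] ⇒ [10, 46, 113, 145]

Pooled cuts: [10, 12, 31, 46, 48, 63, 73, 84, 93, 102, 113, 115, 122, 134, 145, 156, 164, 173, 181]

Fragments:
  [0,10): 10 bp
  [10,12): 2 bp
  [12,31): 19 bp
  [31,46): 15 bp
  [46,48): 2 bp
  [48,63): 15 bp
  [63,73): 10 bp
  [73,84): 11 bp
  [84,93): 9 bp
  [93,102): 9 bp
  [102,113): 11 bp
  [113,115): 2 bp
  [115,122): 7 bp
  [122,134): 12 bp
  [134,145): 11 bp
  [145,156): 11 bp
  [156,164): 8 bp
  [164,173): 9 bp
  [173,181): 8 bp
  [181,186): 5 bp

[2,2,2,5,7,8,8,9,9,9,10,10,11,11,11,11,12,15,15,19]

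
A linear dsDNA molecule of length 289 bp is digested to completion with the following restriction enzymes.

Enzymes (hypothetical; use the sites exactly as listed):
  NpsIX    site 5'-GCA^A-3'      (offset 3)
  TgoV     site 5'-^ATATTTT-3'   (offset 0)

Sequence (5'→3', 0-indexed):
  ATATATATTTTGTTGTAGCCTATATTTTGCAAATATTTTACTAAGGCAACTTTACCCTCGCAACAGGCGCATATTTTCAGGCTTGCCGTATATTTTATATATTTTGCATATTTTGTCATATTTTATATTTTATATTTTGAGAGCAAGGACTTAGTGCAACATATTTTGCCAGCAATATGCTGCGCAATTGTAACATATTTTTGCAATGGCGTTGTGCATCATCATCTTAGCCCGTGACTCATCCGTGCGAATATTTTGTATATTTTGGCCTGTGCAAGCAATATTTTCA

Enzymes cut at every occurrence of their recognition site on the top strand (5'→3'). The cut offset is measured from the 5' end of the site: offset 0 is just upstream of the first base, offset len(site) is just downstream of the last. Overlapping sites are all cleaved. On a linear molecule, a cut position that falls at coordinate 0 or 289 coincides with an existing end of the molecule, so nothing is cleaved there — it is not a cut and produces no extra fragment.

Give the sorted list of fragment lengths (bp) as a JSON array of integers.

Per-enzyme occurrences:
  NpsIX GCAA/3: at [28, 45, 59, 142, 155, 171, 183, 202, 273, 277] ⇒ [31, 48, 62, 145, 158, 174, 186, 205, 276, 280]
  TgoV ATATTTT/0: at [4, 21, 32, 70, 89, 98, 107, 117, 124, 131, 160, 194, 250, 259, 280] ⇒ [4, 21, 32, 70, 89, 98, 107, 117, 124, 131, 160, 194, 250, 259, 280]

All cut coordinates (distinct, sorted): [4, 21, 31, 32, 48, 62, 70, 89, 98, 107, 117, 124, 131, 145, 158, 160, 174, 186, 194, 205, 250, 259, 276, 280]

Fragment lengths:
  [0,4): 4 bp
  [4,21): 17 bp
  [21,31): 10 bp
  [31,32): 1 bp
  [32,48): 16 bp
  [48,62): 14 bp
  [62,70): 8 bp
  [70,89): 19 bp
  [89,98): 9 bp
  [98,107): 9 bp
  [107,117): 10 bp
  [117,124): 7 bp
  [124,131): 7 bp
  [131,145): 14 bp
  [145,158): 13 bp
  [158,160): 2 bp
  [160,174): 14 bp
  [174,186): 12 bp
  [186,194): 8 bp
  [194,205): 11 bp
  [205,250): 45 bp
  [250,259): 9 bp
  [259,276): 17 bp
  [276,280): 4 bp
  [280,289): 9 bp

[1,2,4,4,7,7,8,8,9,9,9,9,10,10,11,12,13,14,14,14,16,17,17,19,45]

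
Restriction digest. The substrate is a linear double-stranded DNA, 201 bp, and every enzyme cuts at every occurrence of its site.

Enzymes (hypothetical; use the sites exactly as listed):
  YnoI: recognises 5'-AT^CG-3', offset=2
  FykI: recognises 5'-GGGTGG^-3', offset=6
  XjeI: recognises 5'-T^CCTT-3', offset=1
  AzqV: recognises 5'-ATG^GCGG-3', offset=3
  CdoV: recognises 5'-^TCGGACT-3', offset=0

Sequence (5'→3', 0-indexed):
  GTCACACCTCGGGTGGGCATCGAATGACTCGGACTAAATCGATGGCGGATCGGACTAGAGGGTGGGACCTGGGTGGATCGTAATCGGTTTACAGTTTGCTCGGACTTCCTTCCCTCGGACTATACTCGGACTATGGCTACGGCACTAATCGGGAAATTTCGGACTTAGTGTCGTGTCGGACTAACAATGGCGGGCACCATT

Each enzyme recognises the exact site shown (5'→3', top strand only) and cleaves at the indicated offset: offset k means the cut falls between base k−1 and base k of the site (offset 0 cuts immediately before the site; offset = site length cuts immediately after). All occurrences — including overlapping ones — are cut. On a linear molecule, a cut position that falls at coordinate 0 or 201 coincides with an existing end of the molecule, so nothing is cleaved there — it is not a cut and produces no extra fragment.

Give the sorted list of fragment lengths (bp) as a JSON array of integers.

Scan for sites:
  YnoI ATCG/2: at [18, 37, 48, 76, 82, 147] ⇒ [20, 39, 50, 78, 84, 149]
  FykI GGGTGG/6: at [10, 59, 70] ⇒ [16, 65, 76]
  XjeI TCCTT/1: at [106] ⇒ [107]
  AzqV ATGGCGG/3: at [41, 186] ⇒ [44, 189]
  CdoV TCGGACT/0: at [28, 49, 99, 114, 125, 158, 175] ⇒ [28, 49, 99, 114, 125, 158, 175]

All cut coordinates (distinct, sorted): [16, 20, 28, 39, 44, 49, 50, 65, 76, 78, 84, 99, 107, 114, 125, 149, 158, 175, 189]

Fragment lengths:
  [0,16): 16 bp
  [16,20): 4 bp
  [20,28): 8 bp
  [28,39): 11 bp
  [39,44): 5 bp
  [44,49): 5 bp
  [49,50): 1 bp
  [50,65): 15 bp
  [65,76): 11 bp
  [76,78): 2 bp
  [78,84): 6 bp
  [84,99): 15 bp
  [99,107): 8 bp
  [107,114): 7 bp
  [114,125): 11 bp
  [125,149): 24 bp
  [149,158): 9 bp
  [158,175): 17 bp
  [175,189): 14 bp
  [189,201): 12 bp

[1,2,4,5,5,6,7,8,8,9,11,11,11,12,14,15,15,16,17,24]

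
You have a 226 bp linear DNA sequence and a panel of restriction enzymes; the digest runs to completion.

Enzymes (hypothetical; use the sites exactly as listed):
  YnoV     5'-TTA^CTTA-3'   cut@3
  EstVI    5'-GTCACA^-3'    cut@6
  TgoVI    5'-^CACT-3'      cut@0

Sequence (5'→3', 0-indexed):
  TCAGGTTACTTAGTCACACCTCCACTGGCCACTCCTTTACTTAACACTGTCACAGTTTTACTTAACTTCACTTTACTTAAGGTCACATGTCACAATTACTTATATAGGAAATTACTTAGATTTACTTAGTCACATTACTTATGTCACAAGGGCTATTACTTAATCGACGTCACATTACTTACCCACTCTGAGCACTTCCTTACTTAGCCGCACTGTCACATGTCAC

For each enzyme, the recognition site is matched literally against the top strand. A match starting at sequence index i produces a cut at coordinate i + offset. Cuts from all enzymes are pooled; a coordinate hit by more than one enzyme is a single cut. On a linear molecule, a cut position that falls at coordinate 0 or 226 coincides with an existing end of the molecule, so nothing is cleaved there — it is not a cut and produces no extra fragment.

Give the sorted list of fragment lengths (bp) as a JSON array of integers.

[3,3,4,4,5,6,6,6,7,7,7,8,8,8,9,10,10,10,10,10,10,10,10,11,12,16,16]

Scan for sites:
  YnoV (TTACTTA, off=3): starts [5, 36, 57, 72, 95, 111, 121, 134, 155, 174, 199] → cuts [8, 39, 60, 75, 98, 114, 124, 137, 158, 177, 202]
  EstVI (GTCACA, off=6): starts [12, 48, 81, 88, 128, 142, 168, 214] → cuts [18, 54, 87, 94, 134, 148, 174, 220]
  TgoVI (CACT, off=0): starts [22, 29, 44, 68, 183, 192, 210] → cuts [22, 29, 44, 68, 183, 192, 210]

Pooled cuts: [8, 18, 22, 29, 39, 44, 54, 60, 68, 75, 87, 94, 98, 114, 124, 134, 137, 148, 158, 174, 177, 183, 192, 202, 210, 220]

Fragments:
  [0,8): 8 bp
  [8,18): 10 bp
  [18,22): 4 bp
  [22,29): 7 bp
  [29,39): 10 bp
  [39,44): 5 bp
  [44,54): 10 bp
  [54,60): 6 bp
  [60,68): 8 bp
  [68,75): 7 bp
  [75,87): 12 bp
  [87,94): 7 bp
  [94,98): 4 bp
  [98,114): 16 bp
  [114,124): 10 bp
  [124,134): 10 bp
  [134,137): 3 bp
  [137,148): 11 bp
  [148,158): 10 bp
  [158,174): 16 bp
  [174,177): 3 bp
  [177,183): 6 bp
  [183,192): 9 bp
  [192,202): 10 bp
  [202,210): 8 bp
  [210,220): 10 bp
  [220,226): 6 bp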